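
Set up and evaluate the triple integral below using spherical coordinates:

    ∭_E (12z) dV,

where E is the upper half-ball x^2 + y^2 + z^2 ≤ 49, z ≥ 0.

In spherical coordinates, x = ρ sin(φ) cos(θ), y = ρ sin(φ) sin(θ), z = ρ cos(φ), and dV = ρ^2 sin(φ) dρ dφ dθ.

The integrand becomes 12ρ cos(φ), so

    ∭_E (12z) dV = ∫_{0}^{2π} ∫_{0}^{π/2} ∫_{0}^{7} (12ρ cos(φ)) · ρ^2 sin(φ) dρ dφ dθ.

Inner (ρ): 7203sin(2φ)/2.
Middle (φ): 7203/2.
Outer (θ): 7203π.

Therefore the triple integral equals 7203π.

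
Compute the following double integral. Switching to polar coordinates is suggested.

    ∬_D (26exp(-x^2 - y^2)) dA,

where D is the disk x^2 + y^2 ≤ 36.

The region D is 0 ≤ r ≤ 6, 0 ≤ θ ≤ 2π in polar coordinates, where x = r cos(θ), y = r sin(θ), and dA = r dr dθ.

Under the substitution, the integrand becomes 26exp(-r^2), so

    ∬_D (26exp(-x^2 - y^2)) dA = ∫_{0}^{2π} ∫_{0}^{6} (26exp(-r^2)) · r dr dθ.

Inner integral (in r): ∫_{0}^{6} (26exp(-r^2)) · r dr = 13 - 13exp(-36).

Outer integral (in θ): ∫_{0}^{2π} (13 - 13exp(-36)) dθ = -26π exp(-36) + 26π.

Therefore ∬_D (26exp(-x^2 - y^2)) dA = -26π exp(-36) + 26π.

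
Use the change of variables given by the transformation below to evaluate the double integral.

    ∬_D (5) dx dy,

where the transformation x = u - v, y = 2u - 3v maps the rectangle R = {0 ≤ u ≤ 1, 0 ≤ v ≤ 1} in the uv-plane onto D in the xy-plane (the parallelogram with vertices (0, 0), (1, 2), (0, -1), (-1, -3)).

Compute the Jacobian determinant of (x, y) with respect to (u, v):

    ∂(x,y)/∂(u,v) = | 1  -1 | = (1)(-3) - (-1)(2) = -1.
                   | 2  -3 |

Its absolute value is |J| = 1 (the area scaling factor).

Substituting x = u - v, y = 2u - 3v into the integrand,

    5 → 5,

so the integral becomes

    ∬_R (5) · |J| du dv = ∫_0^1 ∫_0^1 (5) dv du.

Inner (v): 5.
Outer (u): 5.

Therefore ∬_D (5) dx dy = 5.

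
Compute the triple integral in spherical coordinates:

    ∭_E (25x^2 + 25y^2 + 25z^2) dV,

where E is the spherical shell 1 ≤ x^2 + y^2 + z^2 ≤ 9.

In spherical coordinates, x = ρ sin(φ) cos(θ), y = ρ sin(φ) sin(θ), z = ρ cos(φ), and dV = ρ^2 sin(φ) dρ dφ dθ.

The integrand becomes 25ρ^2, so

    ∭_E (25x^2 + 25y^2 + 25z^2) dV = ∫_{0}^{2π} ∫_{0}^{π} ∫_{1}^{3} (25ρ^2) · ρ^2 sin(φ) dρ dφ dθ.

Inner (ρ): 1210sin(φ).
Middle (φ): 2420.
Outer (θ): 4840π.

Therefore the triple integral equals 4840π.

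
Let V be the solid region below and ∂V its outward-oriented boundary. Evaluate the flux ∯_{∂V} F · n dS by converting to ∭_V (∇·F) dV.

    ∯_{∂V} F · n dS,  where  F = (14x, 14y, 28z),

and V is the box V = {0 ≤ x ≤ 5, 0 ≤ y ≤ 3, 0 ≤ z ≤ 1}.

By the divergence theorem,

    ∯_{∂V} F · n dS = ∭_V (∇ · F) dV.

Compute the divergence:
    ∇ · F = ∂F_x/∂x + ∂F_y/∂y + ∂F_z/∂z = 14 + 14 + 28 = 56.

V is a rectangular box, so dV = dx dy dz with 0 ≤ x ≤ 5, 0 ≤ y ≤ 3, 0 ≤ z ≤ 1.

Integrate (56) over V as an iterated integral:

    ∭_V (∇·F) dV = ∫_0^{5} ∫_0^{3} ∫_0^{1} (56) dz dy dx.

Inner (z from 0 to 1): 56.
Middle (y from 0 to 3): 168.
Outer (x from 0 to 5): 840.

Therefore ∯_{∂V} F · n dS = 840.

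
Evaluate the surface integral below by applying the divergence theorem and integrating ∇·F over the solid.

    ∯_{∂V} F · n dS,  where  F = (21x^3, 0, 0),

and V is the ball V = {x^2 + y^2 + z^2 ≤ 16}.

By the divergence theorem,

    ∯_{∂V} F · n dS = ∭_V (∇ · F) dV.

Compute the divergence:
    ∇ · F = ∂F_x/∂x + ∂F_y/∂y + ∂F_z/∂z = 63x^2 + 0 + 0 = 63x^2.

In spherical coordinates, x = ρ sin(φ) cos(θ), y = ρ sin(φ) sin(θ), z = ρ cos(φ), dV = ρ^2 sin(φ) dρ dφ dθ, with 0 ≤ ρ ≤ 4, 0 ≤ φ ≤ π, 0 ≤ θ ≤ 2π.

The integrand, after substitution and multiplying by the volume element, becomes (63ρ^2sin(φ)^2cos(θ)^2) · ρ^2 sin(φ), so

    ∭_V (∇·F) dV = ∫_0^{2π} ∫_0^{π} ∫_0^{4} (63ρ^2sin(φ)^2cos(θ)^2) · ρ^2 sin(φ) dρ dφ dθ.

Inner (ρ from 0 to 4): 64512sin(φ)^3cos(θ)^2/5.
Middle (φ from 0 to π): 86016cos(θ)^2/5.
Outer (θ from 0 to 2π): 86016π/5.

Therefore ∯_{∂V} F · n dS = 86016π/5.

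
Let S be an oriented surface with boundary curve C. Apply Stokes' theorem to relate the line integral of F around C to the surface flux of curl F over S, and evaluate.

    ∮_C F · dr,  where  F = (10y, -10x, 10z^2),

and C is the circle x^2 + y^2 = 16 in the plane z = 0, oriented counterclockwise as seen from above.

Let S be the flat disk x^2 + y^2 ≤ 16 in the plane z = 0, with upward unit normal n̂ = ẑ. By Stokes' theorem,

    ∮_C F · dr = ∬_S (∇ × F) · n̂ dS = ∬_D (curl F)_z dA,

where D is the disk x^2 + y^2 ≤ 16.

Compute the curl of F = (10y, -10x, 10z^2):
    (∇ × F)_x = ∂F_z/∂y - ∂F_y/∂z = 0,
    (∇ × F)_y = ∂F_x/∂z - ∂F_z/∂x = 0,
    (∇ × F)_z = ∂F_y/∂x - ∂F_x/∂y = -20.

On z = 0, (curl F)_z = -20.

Convert to polar (x = r cos θ, y = r sin θ, dA = r dr dθ); the integrand becomes -20, so

    ∬_D (curl F)_z dA = ∫_0^{2π} ∫_0^{4} (-20) · r dr dθ.

Inner (r from 0 to 4): -160.
Outer (θ from 0 to 2π): -320π.

Therefore ∮_C F · dr = -320π.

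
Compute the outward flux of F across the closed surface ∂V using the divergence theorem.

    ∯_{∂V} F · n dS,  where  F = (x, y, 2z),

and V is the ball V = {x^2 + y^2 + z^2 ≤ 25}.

By the divergence theorem,

    ∯_{∂V} F · n dS = ∭_V (∇ · F) dV.

Compute the divergence:
    ∇ · F = ∂F_x/∂x + ∂F_y/∂y + ∂F_z/∂z = 1 + 1 + 2 = 4.

In spherical coordinates, x = ρ sin(φ) cos(θ), y = ρ sin(φ) sin(θ), z = ρ cos(φ), dV = ρ^2 sin(φ) dρ dφ dθ, with 0 ≤ ρ ≤ 5, 0 ≤ φ ≤ π, 0 ≤ θ ≤ 2π.

The integrand, after substitution and multiplying by the volume element, becomes (4) · ρ^2 sin(φ), so

    ∭_V (∇·F) dV = ∫_0^{2π} ∫_0^{π} ∫_0^{5} (4) · ρ^2 sin(φ) dρ dφ dθ.

Inner (ρ from 0 to 5): 500sin(φ)/3.
Middle (φ from 0 to π): 1000/3.
Outer (θ from 0 to 2π): 2000π/3.

Therefore ∯_{∂V} F · n dS = 2000π/3.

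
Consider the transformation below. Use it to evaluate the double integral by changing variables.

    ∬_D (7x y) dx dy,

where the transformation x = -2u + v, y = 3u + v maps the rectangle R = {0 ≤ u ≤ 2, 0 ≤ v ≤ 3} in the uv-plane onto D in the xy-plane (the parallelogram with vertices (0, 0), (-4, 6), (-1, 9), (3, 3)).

Compute the Jacobian determinant of (x, y) with respect to (u, v):

    ∂(x,y)/∂(u,v) = | -2  1 | = (-2)(1) - (1)(3) = -5.
                   | 3  1 |

Its absolute value is |J| = 5 (the area scaling factor).

Substituting x = -2u + v, y = 3u + v into the integrand,

    7x y → -42u^2 + 7u v + 7v^2,

so the integral becomes

    ∬_R (-42u^2 + 7u v + 7v^2) · |J| du dv = ∫_0^2 ∫_0^3 (-210u^2 + 35u v + 35v^2) dv du.

Inner (v): -630u^2 + 315u/2 + 315.
Outer (u): -735.

Therefore ∬_D (7x y) dx dy = -735.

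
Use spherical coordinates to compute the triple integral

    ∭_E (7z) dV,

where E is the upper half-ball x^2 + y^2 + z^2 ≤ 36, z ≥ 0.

In spherical coordinates, x = ρ sin(φ) cos(θ), y = ρ sin(φ) sin(θ), z = ρ cos(φ), and dV = ρ^2 sin(φ) dρ dφ dθ.

The integrand becomes 7ρ cos(φ), so

    ∭_E (7z) dV = ∫_{0}^{2π} ∫_{0}^{π/2} ∫_{0}^{6} (7ρ cos(φ)) · ρ^2 sin(φ) dρ dφ dθ.

Inner (ρ): 1134sin(2φ).
Middle (φ): 1134.
Outer (θ): 2268π.

Therefore the triple integral equals 2268π.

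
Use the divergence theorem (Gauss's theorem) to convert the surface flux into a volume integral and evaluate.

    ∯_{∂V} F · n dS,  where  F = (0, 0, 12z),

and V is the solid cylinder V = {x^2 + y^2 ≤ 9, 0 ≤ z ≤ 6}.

By the divergence theorem,

    ∯_{∂V} F · n dS = ∭_V (∇ · F) dV.

Compute the divergence:
    ∇ · F = ∂F_x/∂x + ∂F_y/∂y + ∂F_z/∂z = 0 + 0 + 12 = 12.

In cylindrical coordinates, x = r cos(θ), y = r sin(θ), z = z, dV = r dr dθ dz, with 0 ≤ r ≤ 3, 0 ≤ θ ≤ 2π, 0 ≤ z ≤ 6.

The integrand, after substitution and multiplying by the volume element, becomes (12) · r, so

    ∭_V (∇·F) dV = ∫_0^{2π} ∫_0^{3} ∫_0^{6} (12) · r dz dr dθ.

Inner (z from 0 to 6): 72r.
Middle (r from 0 to 3): 324.
Outer (θ from 0 to 2π): 648π.

Therefore ∯_{∂V} F · n dS = 648π.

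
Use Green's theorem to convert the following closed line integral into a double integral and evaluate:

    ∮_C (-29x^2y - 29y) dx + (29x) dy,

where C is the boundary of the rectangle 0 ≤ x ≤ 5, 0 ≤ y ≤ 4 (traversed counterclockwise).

Green's theorem converts the closed line integral into a double integral over the enclosed region D:

    ∮_C P dx + Q dy = ∬_D (∂Q/∂x - ∂P/∂y) dA.

Here P = -29x^2y - 29y, Q = 29x, so

    ∂Q/∂x = 29,    ∂P/∂y = -29x^2 - 29,
    ∂Q/∂x - ∂P/∂y = 29x^2 + 58.

D is the region 0 ≤ x ≤ 5, 0 ≤ y ≤ 4. Evaluating the double integral:

    ∬_D (29x^2 + 58) dA = ∫_0^{5} ∫_0^{4} (29x^2 + 58) dy dx.

Inner (y from 0 to 4): 116x^2 + 232.
Outer (x from 0 to 5): 17980/3.

Therefore ∮_C P dx + Q dy = 17980/3.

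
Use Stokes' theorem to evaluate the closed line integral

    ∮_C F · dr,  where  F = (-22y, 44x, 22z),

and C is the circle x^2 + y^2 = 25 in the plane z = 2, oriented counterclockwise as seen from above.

Let S be the flat disk x^2 + y^2 ≤ 25 in the plane z = 2, with upward unit normal n̂ = ẑ. By Stokes' theorem,

    ∮_C F · dr = ∬_S (∇ × F) · n̂ dS = ∬_D (curl F)_z dA,

where D is the disk x^2 + y^2 ≤ 25.

Compute the curl of F = (-22y, 44x, 22z):
    (∇ × F)_x = ∂F_z/∂y - ∂F_y/∂z = 0,
    (∇ × F)_y = ∂F_x/∂z - ∂F_z/∂x = 0,
    (∇ × F)_z = ∂F_y/∂x - ∂F_x/∂y = 66.

On z = 2, (curl F)_z = 66.

Convert to polar (x = r cos θ, y = r sin θ, dA = r dr dθ); the integrand becomes 66, so

    ∬_D (curl F)_z dA = ∫_0^{2π} ∫_0^{5} (66) · r dr dθ.

Inner (r from 0 to 5): 825.
Outer (θ from 0 to 2π): 1650π.

Therefore ∮_C F · dr = 1650π.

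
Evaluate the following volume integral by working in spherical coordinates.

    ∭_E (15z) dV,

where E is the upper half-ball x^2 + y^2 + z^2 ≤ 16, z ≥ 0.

In spherical coordinates, x = ρ sin(φ) cos(θ), y = ρ sin(φ) sin(θ), z = ρ cos(φ), and dV = ρ^2 sin(φ) dρ dφ dθ.

The integrand becomes 15ρ cos(φ), so

    ∭_E (15z) dV = ∫_{0}^{2π} ∫_{0}^{π/2} ∫_{0}^{4} (15ρ cos(φ)) · ρ^2 sin(φ) dρ dφ dθ.

Inner (ρ): 480sin(2φ).
Middle (φ): 480.
Outer (θ): 960π.

Therefore the triple integral equals 960π.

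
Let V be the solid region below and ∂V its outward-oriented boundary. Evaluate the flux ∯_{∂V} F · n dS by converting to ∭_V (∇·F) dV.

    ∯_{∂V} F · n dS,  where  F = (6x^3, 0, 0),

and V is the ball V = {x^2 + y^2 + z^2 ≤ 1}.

By the divergence theorem,

    ∯_{∂V} F · n dS = ∭_V (∇ · F) dV.

Compute the divergence:
    ∇ · F = ∂F_x/∂x + ∂F_y/∂y + ∂F_z/∂z = 18x^2 + 0 + 0 = 18x^2.

In spherical coordinates, x = ρ sin(φ) cos(θ), y = ρ sin(φ) sin(θ), z = ρ cos(φ), dV = ρ^2 sin(φ) dρ dφ dθ, with 0 ≤ ρ ≤ 1, 0 ≤ φ ≤ π, 0 ≤ θ ≤ 2π.

The integrand, after substitution and multiplying by the volume element, becomes (18ρ^2sin(φ)^2cos(θ)^2) · ρ^2 sin(φ), so

    ∭_V (∇·F) dV = ∫_0^{2π} ∫_0^{π} ∫_0^{1} (18ρ^2sin(φ)^2cos(θ)^2) · ρ^2 sin(φ) dρ dφ dθ.

Inner (ρ from 0 to 1): 18sin(φ)^3cos(θ)^2/5.
Middle (φ from 0 to π): 24cos(θ)^2/5.
Outer (θ from 0 to 2π): 24π/5.

Therefore ∯_{∂V} F · n dS = 24π/5.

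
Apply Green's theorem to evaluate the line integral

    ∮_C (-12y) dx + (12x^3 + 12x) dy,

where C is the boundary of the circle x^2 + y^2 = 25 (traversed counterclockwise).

Green's theorem converts the closed line integral into a double integral over the enclosed region D:

    ∮_C P dx + Q dy = ∬_D (∂Q/∂x - ∂P/∂y) dA.

Here P = -12y, Q = 12x^3 + 12x, so

    ∂Q/∂x = 36x^2 + 12,    ∂P/∂y = -12,
    ∂Q/∂x - ∂P/∂y = 36x^2 + 24.

D is the region x^2 + y^2 ≤ 25. Evaluating the double integral:

In polar coordinates (x = r cos θ, y = r sin θ, dA = r dr dθ) the integrand becomes 36r^2cos(θ)^2 + 24, so

    ∬_D (36x^2 + 24) dA = ∫_0^{2π} ∫_0^{5} (36r^2cos(θ)^2 + 24) · r dr dθ.

Inner (r from 0 to 5): 5625cos(θ)^2 + 300.
Outer (θ from 0 to 2π): 6225π.

Therefore ∮_C P dx + Q dy = 6225π.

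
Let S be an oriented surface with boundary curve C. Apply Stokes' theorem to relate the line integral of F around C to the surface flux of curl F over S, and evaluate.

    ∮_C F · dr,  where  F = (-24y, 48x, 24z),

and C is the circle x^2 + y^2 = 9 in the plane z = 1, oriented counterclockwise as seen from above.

Let S be the flat disk x^2 + y^2 ≤ 9 in the plane z = 1, with upward unit normal n̂ = ẑ. By Stokes' theorem,

    ∮_C F · dr = ∬_S (∇ × F) · n̂ dS = ∬_D (curl F)_z dA,

where D is the disk x^2 + y^2 ≤ 9.

Compute the curl of F = (-24y, 48x, 24z):
    (∇ × F)_x = ∂F_z/∂y - ∂F_y/∂z = 0,
    (∇ × F)_y = ∂F_x/∂z - ∂F_z/∂x = 0,
    (∇ × F)_z = ∂F_y/∂x - ∂F_x/∂y = 72.

On z = 1, (curl F)_z = 72.

Convert to polar (x = r cos θ, y = r sin θ, dA = r dr dθ); the integrand becomes 72, so

    ∬_D (curl F)_z dA = ∫_0^{2π} ∫_0^{3} (72) · r dr dθ.

Inner (r from 0 to 3): 324.
Outer (θ from 0 to 2π): 648π.

Therefore ∮_C F · dr = 648π.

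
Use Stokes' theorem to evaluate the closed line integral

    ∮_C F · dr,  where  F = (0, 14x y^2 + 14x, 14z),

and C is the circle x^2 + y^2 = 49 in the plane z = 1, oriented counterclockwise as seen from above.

Let S be the flat disk x^2 + y^2 ≤ 49 in the plane z = 1, with upward unit normal n̂ = ẑ. By Stokes' theorem,

    ∮_C F · dr = ∬_S (∇ × F) · n̂ dS = ∬_D (curl F)_z dA,

where D is the disk x^2 + y^2 ≤ 49.

Compute the curl of F = (0, 14x y^2 + 14x, 14z):
    (∇ × F)_x = ∂F_z/∂y - ∂F_y/∂z = 0,
    (∇ × F)_y = ∂F_x/∂z - ∂F_z/∂x = 0,
    (∇ × F)_z = ∂F_y/∂x - ∂F_x/∂y = 14y^2 + 14.

On z = 1, (curl F)_z = 14y^2 + 14.

Convert to polar (x = r cos θ, y = r sin θ, dA = r dr dθ); the integrand becomes 14r^2sin(θ)^2 + 14, so

    ∬_D (curl F)_z dA = ∫_0^{2π} ∫_0^{7} (14r^2sin(θ)^2 + 14) · r dr dθ.

Inner (r from 0 to 7): 16807sin(θ)^2/2 + 343.
Outer (θ from 0 to 2π): 18179π/2.

Therefore ∮_C F · dr = 18179π/2.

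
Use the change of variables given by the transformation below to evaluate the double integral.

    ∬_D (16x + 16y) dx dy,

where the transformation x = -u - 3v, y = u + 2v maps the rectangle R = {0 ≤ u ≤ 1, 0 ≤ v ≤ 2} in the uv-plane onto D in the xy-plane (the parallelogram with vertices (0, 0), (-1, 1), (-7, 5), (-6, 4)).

Compute the Jacobian determinant of (x, y) with respect to (u, v):

    ∂(x,y)/∂(u,v) = | -1  -3 | = (-1)(2) - (-3)(1) = 1.
                   | 1  2 |

Its absolute value is |J| = 1 (the area scaling factor).

Substituting x = -u - 3v, y = u + 2v into the integrand,

    16x + 16y → -16v,

so the integral becomes

    ∬_R (-16v) · |J| du dv = ∫_0^1 ∫_0^2 (-16v) dv du.

Inner (v): -32.
Outer (u): -32.

Therefore ∬_D (16x + 16y) dx dy = -32.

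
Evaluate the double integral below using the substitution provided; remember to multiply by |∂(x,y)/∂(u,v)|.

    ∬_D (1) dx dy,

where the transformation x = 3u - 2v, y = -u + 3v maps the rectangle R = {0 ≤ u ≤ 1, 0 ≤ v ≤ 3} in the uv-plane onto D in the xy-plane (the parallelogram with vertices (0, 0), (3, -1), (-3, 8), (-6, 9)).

Compute the Jacobian determinant of (x, y) with respect to (u, v):

    ∂(x,y)/∂(u,v) = | 3  -2 | = (3)(3) - (-2)(-1) = 7.
                   | -1  3 |

Its absolute value is |J| = 7 (the area scaling factor).

Substituting x = 3u - 2v, y = -u + 3v into the integrand,

    1 → 1,

so the integral becomes

    ∬_R (1) · |J| du dv = ∫_0^1 ∫_0^3 (7) dv du.

Inner (v): 21.
Outer (u): 21.

Therefore ∬_D (1) dx dy = 21.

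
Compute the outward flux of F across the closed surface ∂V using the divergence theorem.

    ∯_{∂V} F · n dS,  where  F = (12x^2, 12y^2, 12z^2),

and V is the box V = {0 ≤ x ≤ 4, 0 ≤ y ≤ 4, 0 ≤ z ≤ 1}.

By the divergence theorem,

    ∯_{∂V} F · n dS = ∭_V (∇ · F) dV.

Compute the divergence:
    ∇ · F = ∂F_x/∂x + ∂F_y/∂y + ∂F_z/∂z = 24x + 24y + 24z.

V is a rectangular box, so dV = dx dy dz with 0 ≤ x ≤ 4, 0 ≤ y ≤ 4, 0 ≤ z ≤ 1.

Integrate (24x + 24y + 24z) over V as an iterated integral:

    ∭_V (∇·F) dV = ∫_0^{4} ∫_0^{4} ∫_0^{1} (24x + 24y + 24z) dz dy dx.

Inner (z from 0 to 1): 24x + 24y + 12.
Middle (y from 0 to 4): 96x + 240.
Outer (x from 0 to 4): 1728.

Therefore ∯_{∂V} F · n dS = 1728.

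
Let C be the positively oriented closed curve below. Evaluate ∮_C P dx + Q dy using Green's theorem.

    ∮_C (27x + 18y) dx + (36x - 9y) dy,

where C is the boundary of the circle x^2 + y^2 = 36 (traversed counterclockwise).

Green's theorem converts the closed line integral into a double integral over the enclosed region D:

    ∮_C P dx + Q dy = ∬_D (∂Q/∂x - ∂P/∂y) dA.

Here P = 27x + 18y, Q = 36x - 9y, so

    ∂Q/∂x = 36,    ∂P/∂y = 18,
    ∂Q/∂x - ∂P/∂y = 18.

D is the region x^2 + y^2 ≤ 36. Evaluating the double integral:

In polar coordinates (x = r cos θ, y = r sin θ, dA = r dr dθ) the integrand becomes 18, so

    ∬_D (18) dA = ∫_0^{2π} ∫_0^{6} (18) · r dr dθ.

Inner (r from 0 to 6): 324.
Outer (θ from 0 to 2π): 648π.

Therefore ∮_C P dx + Q dy = 648π.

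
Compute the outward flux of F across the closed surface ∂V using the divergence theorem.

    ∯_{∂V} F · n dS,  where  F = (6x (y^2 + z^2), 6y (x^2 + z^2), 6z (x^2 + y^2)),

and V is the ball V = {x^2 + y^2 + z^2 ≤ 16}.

By the divergence theorem,

    ∯_{∂V} F · n dS = ∭_V (∇ · F) dV.

Compute the divergence:
    ∇ · F = ∂F_x/∂x + ∂F_y/∂y + ∂F_z/∂z = 6y^2 + 6z^2 + 6x^2 + 6z^2 + 6x^2 + 6y^2 = 12x^2 + 12y^2 + 12z^2.

In spherical coordinates, x = ρ sin(φ) cos(θ), y = ρ sin(φ) sin(θ), z = ρ cos(φ), dV = ρ^2 sin(φ) dρ dφ dθ, with 0 ≤ ρ ≤ 4, 0 ≤ φ ≤ π, 0 ≤ θ ≤ 2π.

The integrand, after substitution and multiplying by the volume element, becomes (12ρ^2) · ρ^2 sin(φ), so

    ∭_V (∇·F) dV = ∫_0^{2π} ∫_0^{π} ∫_0^{4} (12ρ^2) · ρ^2 sin(φ) dρ dφ dθ.

Inner (ρ from 0 to 4): 12288sin(φ)/5.
Middle (φ from 0 to π): 24576/5.
Outer (θ from 0 to 2π): 49152π/5.

Therefore ∯_{∂V} F · n dS = 49152π/5.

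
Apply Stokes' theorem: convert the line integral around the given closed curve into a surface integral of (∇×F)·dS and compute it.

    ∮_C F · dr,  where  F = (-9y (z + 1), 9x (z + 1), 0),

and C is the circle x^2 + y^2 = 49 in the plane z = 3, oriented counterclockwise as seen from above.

Let S be the flat disk x^2 + y^2 ≤ 49 in the plane z = 3, with upward unit normal n̂ = ẑ. By Stokes' theorem,

    ∮_C F · dr = ∬_S (∇ × F) · n̂ dS = ∬_D (curl F)_z dA,

where D is the disk x^2 + y^2 ≤ 49.

Compute the curl of F = (-9y (z + 1), 9x (z + 1), 0):
    (∇ × F)_x = ∂F_z/∂y - ∂F_y/∂z = -9x,
    (∇ × F)_y = ∂F_x/∂z - ∂F_z/∂x = -9y,
    (∇ × F)_z = ∂F_y/∂x - ∂F_x/∂y = 18z + 18.

On z = 3, (curl F)_z = 72.

Convert to polar (x = r cos θ, y = r sin θ, dA = r dr dθ); the integrand becomes 72, so

    ∬_D (curl F)_z dA = ∫_0^{2π} ∫_0^{7} (72) · r dr dθ.

Inner (r from 0 to 7): 1764.
Outer (θ from 0 to 2π): 3528π.

Therefore ∮_C F · dr = 3528π.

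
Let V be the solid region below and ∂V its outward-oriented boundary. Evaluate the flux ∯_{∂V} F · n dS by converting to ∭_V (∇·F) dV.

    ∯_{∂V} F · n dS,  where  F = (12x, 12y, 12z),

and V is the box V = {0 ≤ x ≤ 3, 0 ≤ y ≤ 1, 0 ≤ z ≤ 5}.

By the divergence theorem,

    ∯_{∂V} F · n dS = ∭_V (∇ · F) dV.

Compute the divergence:
    ∇ · F = ∂F_x/∂x + ∂F_y/∂y + ∂F_z/∂z = 12 + 12 + 12 = 36.

V is a rectangular box, so dV = dx dy dz with 0 ≤ x ≤ 3, 0 ≤ y ≤ 1, 0 ≤ z ≤ 5.

Integrate (36) over V as an iterated integral:

    ∭_V (∇·F) dV = ∫_0^{3} ∫_0^{1} ∫_0^{5} (36) dz dy dx.

Inner (z from 0 to 5): 180.
Middle (y from 0 to 1): 180.
Outer (x from 0 to 3): 540.

Therefore ∯_{∂V} F · n dS = 540.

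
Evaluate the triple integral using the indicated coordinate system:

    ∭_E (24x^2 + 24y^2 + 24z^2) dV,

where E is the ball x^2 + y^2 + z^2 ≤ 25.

In spherical coordinates, x = ρ sin(φ) cos(θ), y = ρ sin(φ) sin(θ), z = ρ cos(φ), and dV = ρ^2 sin(φ) dρ dφ dθ.

The integrand becomes 24ρ^2, so

    ∭_E (24x^2 + 24y^2 + 24z^2) dV = ∫_{0}^{2π} ∫_{0}^{π} ∫_{0}^{5} (24ρ^2) · ρ^2 sin(φ) dρ dφ dθ.

Inner (ρ): 15000sin(φ).
Middle (φ): 30000.
Outer (θ): 60000π.

Therefore the triple integral equals 60000π.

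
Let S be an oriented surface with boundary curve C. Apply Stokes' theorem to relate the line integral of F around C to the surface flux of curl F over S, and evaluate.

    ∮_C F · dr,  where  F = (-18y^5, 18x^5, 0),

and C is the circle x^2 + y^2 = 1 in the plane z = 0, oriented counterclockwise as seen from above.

Let S be the flat disk x^2 + y^2 ≤ 1 in the plane z = 0, with upward unit normal n̂ = ẑ. By Stokes' theorem,

    ∮_C F · dr = ∬_S (∇ × F) · n̂ dS = ∬_D (curl F)_z dA,

where D is the disk x^2 + y^2 ≤ 1.

Compute the curl of F = (-18y^5, 18x^5, 0):
    (∇ × F)_x = ∂F_z/∂y - ∂F_y/∂z = 0,
    (∇ × F)_y = ∂F_x/∂z - ∂F_z/∂x = 0,
    (∇ × F)_z = ∂F_y/∂x - ∂F_x/∂y = 90x^4 + 90y^4.

On z = 0, (curl F)_z = 90x^4 + 90y^4.

Convert to polar (x = r cos θ, y = r sin θ, dA = r dr dθ); the integrand becomes 90r^4(sin(θ)^4 + cos(θ)^4), so

    ∬_D (curl F)_z dA = ∫_0^{2π} ∫_0^{1} (90r^4(sin(θ)^4 + cos(θ)^4)) · r dr dθ.

Inner (r from 0 to 1): 15sin(θ)^4 + 15cos(θ)^4.
Outer (θ from 0 to 2π): 45π/2.

Therefore ∮_C F · dr = 45π/2.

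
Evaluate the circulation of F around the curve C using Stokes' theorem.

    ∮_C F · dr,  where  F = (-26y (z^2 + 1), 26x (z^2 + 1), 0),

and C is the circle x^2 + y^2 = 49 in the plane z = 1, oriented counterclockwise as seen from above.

Let S be the flat disk x^2 + y^2 ≤ 49 in the plane z = 1, with upward unit normal n̂ = ẑ. By Stokes' theorem,

    ∮_C F · dr = ∬_S (∇ × F) · n̂ dS = ∬_D (curl F)_z dA,

where D is the disk x^2 + y^2 ≤ 49.

Compute the curl of F = (-26y (z^2 + 1), 26x (z^2 + 1), 0):
    (∇ × F)_x = ∂F_z/∂y - ∂F_y/∂z = -52x z,
    (∇ × F)_y = ∂F_x/∂z - ∂F_z/∂x = -52y z,
    (∇ × F)_z = ∂F_y/∂x - ∂F_x/∂y = 52z^2 + 52.

On z = 1, (curl F)_z = 104.

Convert to polar (x = r cos θ, y = r sin θ, dA = r dr dθ); the integrand becomes 104, so

    ∬_D (curl F)_z dA = ∫_0^{2π} ∫_0^{7} (104) · r dr dθ.

Inner (r from 0 to 7): 2548.
Outer (θ from 0 to 2π): 5096π.

Therefore ∮_C F · dr = 5096π.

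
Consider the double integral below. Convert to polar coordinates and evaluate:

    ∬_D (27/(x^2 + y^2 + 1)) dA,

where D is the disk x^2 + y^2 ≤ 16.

The region D is 0 ≤ r ≤ 4, 0 ≤ θ ≤ 2π in polar coordinates, where x = r cos(θ), y = r sin(θ), and dA = r dr dθ.

Under the substitution, the integrand becomes 27/(r^2 + 1), so

    ∬_D (27/(x^2 + y^2 + 1)) dA = ∫_{0}^{2π} ∫_{0}^{4} (27/(r^2 + 1)) · r dr dθ.

Inner integral (in r): ∫_{0}^{4} (27/(r^2 + 1)) · r dr = 27log(17)/2.

Outer integral (in θ): ∫_{0}^{2π} (27log(17)/2) dθ = 27π log(17).

Therefore ∬_D (27/(x^2 + y^2 + 1)) dA = 27π log(17).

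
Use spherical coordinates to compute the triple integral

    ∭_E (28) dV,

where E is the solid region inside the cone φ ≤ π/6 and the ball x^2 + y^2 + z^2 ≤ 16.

In spherical coordinates, x = ρ sin(φ) cos(θ), y = ρ sin(φ) sin(θ), z = ρ cos(φ), and dV = ρ^2 sin(φ) dρ dφ dθ.

The integrand becomes 28, so

    ∭_E (28) dV = ∫_{0}^{2π} ∫_{0}^{π/6} ∫_{0}^{4} (28) · ρ^2 sin(φ) dρ dφ dθ.

Inner (ρ): 1792sin(φ)/3.
Middle (φ): 1792/3 - 896sqrt(3)/3.
Outer (θ): 1792π (2 - sqrt(3))/3.

Therefore the triple integral equals 1792π (2 - sqrt(3))/3.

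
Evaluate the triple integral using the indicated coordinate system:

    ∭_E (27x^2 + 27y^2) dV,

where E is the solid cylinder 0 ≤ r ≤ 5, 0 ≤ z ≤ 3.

In cylindrical coordinates, x = r cos(θ), y = r sin(θ), z = z, and dV = r dr dθ dz.

The integrand becomes 27r^2, so

    ∭_E (27x^2 + 27y^2) dV = ∫_{0}^{2π} ∫_{0}^{5} ∫_{0}^{3} (27r^2) · r dz dr dθ.

Inner (z): 81r^3.
Middle (r from 0 to 5): 50625/4.
Outer (θ): 50625π/2.

Therefore the triple integral equals 50625π/2.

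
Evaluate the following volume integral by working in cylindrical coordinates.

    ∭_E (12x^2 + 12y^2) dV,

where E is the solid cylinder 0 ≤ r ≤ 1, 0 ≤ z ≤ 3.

In cylindrical coordinates, x = r cos(θ), y = r sin(θ), z = z, and dV = r dr dθ dz.

The integrand becomes 12r^2, so

    ∭_E (12x^2 + 12y^2) dV = ∫_{0}^{2π} ∫_{0}^{1} ∫_{0}^{3} (12r^2) · r dz dr dθ.

Inner (z): 36r^3.
Middle (r from 0 to 1): 9.
Outer (θ): 18π.

Therefore the triple integral equals 18π.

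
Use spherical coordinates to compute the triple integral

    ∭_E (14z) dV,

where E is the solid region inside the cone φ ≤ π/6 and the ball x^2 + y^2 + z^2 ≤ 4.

In spherical coordinates, x = ρ sin(φ) cos(θ), y = ρ sin(φ) sin(θ), z = ρ cos(φ), and dV = ρ^2 sin(φ) dρ dφ dθ.

The integrand becomes 14ρ cos(φ), so

    ∭_E (14z) dV = ∫_{0}^{2π} ∫_{0}^{π/6} ∫_{0}^{2} (14ρ cos(φ)) · ρ^2 sin(φ) dρ dφ dθ.

Inner (ρ): 28sin(2φ).
Middle (φ): 7.
Outer (θ): 14π.

Therefore the triple integral equals 14π.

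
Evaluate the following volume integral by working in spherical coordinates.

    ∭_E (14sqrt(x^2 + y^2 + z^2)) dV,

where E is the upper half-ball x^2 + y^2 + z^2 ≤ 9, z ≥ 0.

In spherical coordinates, x = ρ sin(φ) cos(θ), y = ρ sin(φ) sin(θ), z = ρ cos(φ), and dV = ρ^2 sin(φ) dρ dφ dθ.

The integrand becomes 14ρ, so

    ∭_E (14sqrt(x^2 + y^2 + z^2)) dV = ∫_{0}^{2π} ∫_{0}^{π/2} ∫_{0}^{3} (14ρ) · ρ^2 sin(φ) dρ dφ dθ.

Inner (ρ): 567sin(φ)/2.
Middle (φ): 567/2.
Outer (θ): 567π.

Therefore the triple integral equals 567π.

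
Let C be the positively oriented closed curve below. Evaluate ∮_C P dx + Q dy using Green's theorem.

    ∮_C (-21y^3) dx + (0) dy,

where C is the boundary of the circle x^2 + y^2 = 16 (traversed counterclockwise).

Green's theorem converts the closed line integral into a double integral over the enclosed region D:

    ∮_C P dx + Q dy = ∬_D (∂Q/∂x - ∂P/∂y) dA.

Here P = -21y^3, Q = 0, so

    ∂Q/∂x = 0,    ∂P/∂y = -63y^2,
    ∂Q/∂x - ∂P/∂y = 63y^2.

D is the region x^2 + y^2 ≤ 16. Evaluating the double integral:

In polar coordinates (x = r cos θ, y = r sin θ, dA = r dr dθ) the integrand becomes 63r^2sin(θ)^2, so

    ∬_D (63y^2) dA = ∫_0^{2π} ∫_0^{4} (63r^2sin(θ)^2) · r dr dθ.

Inner (r from 0 to 4): 4032sin(θ)^2.
Outer (θ from 0 to 2π): 4032π.

Therefore ∮_C P dx + Q dy = 4032π.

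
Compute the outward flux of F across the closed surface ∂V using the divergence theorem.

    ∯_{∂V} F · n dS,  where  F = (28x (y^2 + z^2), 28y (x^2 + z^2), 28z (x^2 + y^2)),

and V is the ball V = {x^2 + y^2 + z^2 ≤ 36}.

By the divergence theorem,

    ∯_{∂V} F · n dS = ∭_V (∇ · F) dV.

Compute the divergence:
    ∇ · F = ∂F_x/∂x + ∂F_y/∂y + ∂F_z/∂z = 28y^2 + 28z^2 + 28x^2 + 28z^2 + 28x^2 + 28y^2 = 56x^2 + 56y^2 + 56z^2.

In spherical coordinates, x = ρ sin(φ) cos(θ), y = ρ sin(φ) sin(θ), z = ρ cos(φ), dV = ρ^2 sin(φ) dρ dφ dθ, with 0 ≤ ρ ≤ 6, 0 ≤ φ ≤ π, 0 ≤ θ ≤ 2π.

The integrand, after substitution and multiplying by the volume element, becomes (56ρ^2) · ρ^2 sin(φ), so

    ∭_V (∇·F) dV = ∫_0^{2π} ∫_0^{π} ∫_0^{6} (56ρ^2) · ρ^2 sin(φ) dρ dφ dθ.

Inner (ρ from 0 to 6): 435456sin(φ)/5.
Middle (φ from 0 to π): 870912/5.
Outer (θ from 0 to 2π): 1741824π/5.

Therefore ∯_{∂V} F · n dS = 1741824π/5.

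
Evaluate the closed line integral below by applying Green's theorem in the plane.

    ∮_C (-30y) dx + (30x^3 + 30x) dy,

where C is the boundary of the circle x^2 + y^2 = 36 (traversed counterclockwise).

Green's theorem converts the closed line integral into a double integral over the enclosed region D:

    ∮_C P dx + Q dy = ∬_D (∂Q/∂x - ∂P/∂y) dA.

Here P = -30y, Q = 30x^3 + 30x, so

    ∂Q/∂x = 90x^2 + 30,    ∂P/∂y = -30,
    ∂Q/∂x - ∂P/∂y = 90x^2 + 60.

D is the region x^2 + y^2 ≤ 36. Evaluating the double integral:

In polar coordinates (x = r cos θ, y = r sin θ, dA = r dr dθ) the integrand becomes 90r^2cos(θ)^2 + 60, so

    ∬_D (90x^2 + 60) dA = ∫_0^{2π} ∫_0^{6} (90r^2cos(θ)^2 + 60) · r dr dθ.

Inner (r from 0 to 6): 29160cos(θ)^2 + 1080.
Outer (θ from 0 to 2π): 31320π.

Therefore ∮_C P dx + Q dy = 31320π.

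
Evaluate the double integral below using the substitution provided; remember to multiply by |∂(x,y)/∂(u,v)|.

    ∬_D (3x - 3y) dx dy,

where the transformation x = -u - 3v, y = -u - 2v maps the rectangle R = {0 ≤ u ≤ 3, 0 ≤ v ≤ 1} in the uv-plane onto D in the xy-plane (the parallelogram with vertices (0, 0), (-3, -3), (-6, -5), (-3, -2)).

Compute the Jacobian determinant of (x, y) with respect to (u, v):

    ∂(x,y)/∂(u,v) = | -1  -3 | = (-1)(-2) - (-3)(-1) = -1.
                   | -1  -2 |

Its absolute value is |J| = 1 (the area scaling factor).

Substituting x = -u - 3v, y = -u - 2v into the integrand,

    3x - 3y → -3v,

so the integral becomes

    ∬_R (-3v) · |J| du dv = ∫_0^3 ∫_0^1 (-3v) dv du.

Inner (v): -3/2.
Outer (u): -9/2.

Therefore ∬_D (3x - 3y) dx dy = -9/2.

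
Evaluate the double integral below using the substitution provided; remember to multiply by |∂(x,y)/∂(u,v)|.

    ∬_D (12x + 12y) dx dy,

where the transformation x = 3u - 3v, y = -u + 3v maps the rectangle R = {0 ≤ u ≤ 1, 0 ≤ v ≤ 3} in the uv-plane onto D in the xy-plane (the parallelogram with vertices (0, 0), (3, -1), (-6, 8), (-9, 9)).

Compute the Jacobian determinant of (x, y) with respect to (u, v):

    ∂(x,y)/∂(u,v) = | 3  -3 | = (3)(3) - (-3)(-1) = 6.
                   | -1  3 |

Its absolute value is |J| = 6 (the area scaling factor).

Substituting x = 3u - 3v, y = -u + 3v into the integrand,

    12x + 12y → 24u,

so the integral becomes

    ∬_R (24u) · |J| du dv = ∫_0^1 ∫_0^3 (144u) dv du.

Inner (v): 432u.
Outer (u): 216.

Therefore ∬_D (12x + 12y) dx dy = 216.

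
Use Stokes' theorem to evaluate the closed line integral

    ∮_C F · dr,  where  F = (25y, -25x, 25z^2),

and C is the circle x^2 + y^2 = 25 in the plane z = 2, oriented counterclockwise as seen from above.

Let S be the flat disk x^2 + y^2 ≤ 25 in the plane z = 2, with upward unit normal n̂ = ẑ. By Stokes' theorem,

    ∮_C F · dr = ∬_S (∇ × F) · n̂ dS = ∬_D (curl F)_z dA,

where D is the disk x^2 + y^2 ≤ 25.

Compute the curl of F = (25y, -25x, 25z^2):
    (∇ × F)_x = ∂F_z/∂y - ∂F_y/∂z = 0,
    (∇ × F)_y = ∂F_x/∂z - ∂F_z/∂x = 0,
    (∇ × F)_z = ∂F_y/∂x - ∂F_x/∂y = -50.

On z = 2, (curl F)_z = -50.

Convert to polar (x = r cos θ, y = r sin θ, dA = r dr dθ); the integrand becomes -50, so

    ∬_D (curl F)_z dA = ∫_0^{2π} ∫_0^{5} (-50) · r dr dθ.

Inner (r from 0 to 5): -625.
Outer (θ from 0 to 2π): -1250π.

Therefore ∮_C F · dr = -1250π.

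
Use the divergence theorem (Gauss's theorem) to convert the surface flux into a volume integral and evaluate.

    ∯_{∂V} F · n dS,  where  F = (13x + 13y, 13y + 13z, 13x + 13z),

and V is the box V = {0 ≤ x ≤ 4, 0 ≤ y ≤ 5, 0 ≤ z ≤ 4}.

By the divergence theorem,

    ∯_{∂V} F · n dS = ∭_V (∇ · F) dV.

Compute the divergence:
    ∇ · F = ∂F_x/∂x + ∂F_y/∂y + ∂F_z/∂z = 13 + 13 + 13 = 39.

V is a rectangular box, so dV = dx dy dz with 0 ≤ x ≤ 4, 0 ≤ y ≤ 5, 0 ≤ z ≤ 4.

Integrate (39) over V as an iterated integral:

    ∭_V (∇·F) dV = ∫_0^{4} ∫_0^{5} ∫_0^{4} (39) dz dy dx.

Inner (z from 0 to 4): 156.
Middle (y from 0 to 5): 780.
Outer (x from 0 to 4): 3120.

Therefore ∯_{∂V} F · n dS = 3120.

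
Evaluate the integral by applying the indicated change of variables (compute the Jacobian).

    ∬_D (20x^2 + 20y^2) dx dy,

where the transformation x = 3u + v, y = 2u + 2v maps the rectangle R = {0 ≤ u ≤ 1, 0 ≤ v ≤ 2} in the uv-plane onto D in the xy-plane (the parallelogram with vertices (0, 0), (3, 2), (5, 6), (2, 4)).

Compute the Jacobian determinant of (x, y) with respect to (u, v):

    ∂(x,y)/∂(u,v) = | 3  1 | = (3)(2) - (1)(2) = 4.
                   | 2  2 |

Its absolute value is |J| = 4 (the area scaling factor).

Substituting x = 3u + v, y = 2u + 2v into the integrand,

    20x^2 + 20y^2 → 260u^2 + 280u v + 100v^2,

so the integral becomes

    ∬_R (260u^2 + 280u v + 100v^2) · |J| du dv = ∫_0^1 ∫_0^2 (1040u^2 + 1120u v + 400v^2) dv du.

Inner (v): 2080u^2 + 2240u + 3200/3.
Outer (u): 2880.

Therefore ∬_D (20x^2 + 20y^2) dx dy = 2880.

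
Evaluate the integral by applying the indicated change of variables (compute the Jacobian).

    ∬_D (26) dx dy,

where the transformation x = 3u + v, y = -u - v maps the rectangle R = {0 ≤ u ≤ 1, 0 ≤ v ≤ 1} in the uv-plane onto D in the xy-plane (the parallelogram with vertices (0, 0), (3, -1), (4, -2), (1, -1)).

Compute the Jacobian determinant of (x, y) with respect to (u, v):

    ∂(x,y)/∂(u,v) = | 3  1 | = (3)(-1) - (1)(-1) = -2.
                   | -1  -1 |

Its absolute value is |J| = 2 (the area scaling factor).

Substituting x = 3u + v, y = -u - v into the integrand,

    26 → 26,

so the integral becomes

    ∬_R (26) · |J| du dv = ∫_0^1 ∫_0^1 (52) dv du.

Inner (v): 52.
Outer (u): 52.

Therefore ∬_D (26) dx dy = 52.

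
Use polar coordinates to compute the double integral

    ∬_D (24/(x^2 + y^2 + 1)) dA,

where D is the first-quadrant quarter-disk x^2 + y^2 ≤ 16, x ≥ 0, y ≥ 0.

The region D is 0 ≤ r ≤ 4, 0 ≤ θ ≤ π/2 in polar coordinates, where x = r cos(θ), y = r sin(θ), and dA = r dr dθ.

Under the substitution, the integrand becomes 24/(r^2 + 1), so

    ∬_D (24/(x^2 + y^2 + 1)) dA = ∫_{0}^{π/2} ∫_{0}^{4} (24/(r^2 + 1)) · r dr dθ.

Inner integral (in r): ∫_{0}^{4} (24/(r^2 + 1)) · r dr = log(582622237229761).

Outer integral (in θ): ∫_{0}^{π/2} (log(582622237229761)) dθ = 6π log(17).

Therefore ∬_D (24/(x^2 + y^2 + 1)) dA = 6π log(17).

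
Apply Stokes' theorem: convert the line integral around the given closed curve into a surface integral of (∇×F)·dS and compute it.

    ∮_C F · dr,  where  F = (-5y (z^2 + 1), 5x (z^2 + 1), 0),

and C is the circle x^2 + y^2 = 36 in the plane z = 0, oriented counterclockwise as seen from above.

Let S be the flat disk x^2 + y^2 ≤ 36 in the plane z = 0, with upward unit normal n̂ = ẑ. By Stokes' theorem,

    ∮_C F · dr = ∬_S (∇ × F) · n̂ dS = ∬_D (curl F)_z dA,

where D is the disk x^2 + y^2 ≤ 36.

Compute the curl of F = (-5y (z^2 + 1), 5x (z^2 + 1), 0):
    (∇ × F)_x = ∂F_z/∂y - ∂F_y/∂z = -10x z,
    (∇ × F)_y = ∂F_x/∂z - ∂F_z/∂x = -10y z,
    (∇ × F)_z = ∂F_y/∂x - ∂F_x/∂y = 10z^2 + 10.

On z = 0, (curl F)_z = 10.

Convert to polar (x = r cos θ, y = r sin θ, dA = r dr dθ); the integrand becomes 10, so

    ∬_D (curl F)_z dA = ∫_0^{2π} ∫_0^{6} (10) · r dr dθ.

Inner (r from 0 to 6): 180.
Outer (θ from 0 to 2π): 360π.

Therefore ∮_C F · dr = 360π.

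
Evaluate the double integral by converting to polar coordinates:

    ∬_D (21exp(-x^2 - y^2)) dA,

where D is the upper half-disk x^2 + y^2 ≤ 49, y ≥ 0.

The region D is 0 ≤ r ≤ 7, 0 ≤ θ ≤ π in polar coordinates, where x = r cos(θ), y = r sin(θ), and dA = r dr dθ.

Under the substitution, the integrand becomes 21exp(-r^2), so

    ∬_D (21exp(-x^2 - y^2)) dA = ∫_{0}^{π} ∫_{0}^{7} (21exp(-r^2)) · r dr dθ.

Inner integral (in r): ∫_{0}^{7} (21exp(-r^2)) · r dr = 21/2 - 21exp(-49)/2.

Outer integral (in θ): ∫_{0}^{π} (21/2 - 21exp(-49)/2) dθ = -21π (1 - exp(49))exp(-49)/2.

Therefore ∬_D (21exp(-x^2 - y^2)) dA = -21π (1 - exp(49))exp(-49)/2.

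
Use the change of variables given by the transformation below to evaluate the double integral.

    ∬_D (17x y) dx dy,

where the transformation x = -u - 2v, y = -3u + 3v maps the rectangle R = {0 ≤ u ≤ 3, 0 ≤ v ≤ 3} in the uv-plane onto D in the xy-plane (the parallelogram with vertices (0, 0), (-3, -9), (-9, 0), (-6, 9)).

Compute the Jacobian determinant of (x, y) with respect to (u, v):

    ∂(x,y)/∂(u,v) = | -1  -2 | = (-1)(3) - (-2)(-3) = -9.
                   | -3  3 |

Its absolute value is |J| = 9 (the area scaling factor).

Substituting x = -u - 2v, y = -3u + 3v into the integrand,

    17x y → 51u^2 + 51u v - 102v^2,

so the integral becomes

    ∬_R (51u^2 + 51u v - 102v^2) · |J| du dv = ∫_0^3 ∫_0^3 (459u^2 + 459u v - 918v^2) dv du.

Inner (v): 1377u^2 + 4131u/2 - 8262.
Outer (u): -12393/4.

Therefore ∬_D (17x y) dx dy = -12393/4.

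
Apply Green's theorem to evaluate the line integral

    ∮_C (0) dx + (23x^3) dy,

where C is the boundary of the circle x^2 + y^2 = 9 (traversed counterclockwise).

Green's theorem converts the closed line integral into a double integral over the enclosed region D:

    ∮_C P dx + Q dy = ∬_D (∂Q/∂x - ∂P/∂y) dA.

Here P = 0, Q = 23x^3, so

    ∂Q/∂x = 69x^2,    ∂P/∂y = 0,
    ∂Q/∂x - ∂P/∂y = 69x^2.

D is the region x^2 + y^2 ≤ 9. Evaluating the double integral:

In polar coordinates (x = r cos θ, y = r sin θ, dA = r dr dθ) the integrand becomes 69r^2cos(θ)^2, so

    ∬_D (69x^2) dA = ∫_0^{2π} ∫_0^{3} (69r^2cos(θ)^2) · r dr dθ.

Inner (r from 0 to 3): 5589cos(θ)^2/4.
Outer (θ from 0 to 2π): 5589π/4.

Therefore ∮_C P dx + Q dy = 5589π/4.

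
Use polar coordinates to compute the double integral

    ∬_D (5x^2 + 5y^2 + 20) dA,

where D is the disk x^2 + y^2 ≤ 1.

The region D is 0 ≤ r ≤ 1, 0 ≤ θ ≤ 2π in polar coordinates, where x = r cos(θ), y = r sin(θ), and dA = r dr dθ.

Under the substitution, the integrand becomes 5r^2 + 20, so

    ∬_D (5x^2 + 5y^2 + 20) dA = ∫_{0}^{2π} ∫_{0}^{1} (5r^2 + 20) · r dr dθ.

Inner integral (in r): ∫_{0}^{1} (5r^2 + 20) · r dr = 45/4.

Outer integral (in θ): ∫_{0}^{2π} (45/4) dθ = 45π/2.

Therefore ∬_D (5x^2 + 5y^2 + 20) dA = 45π/2.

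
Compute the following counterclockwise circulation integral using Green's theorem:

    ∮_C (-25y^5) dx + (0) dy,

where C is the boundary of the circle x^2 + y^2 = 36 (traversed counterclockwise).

Green's theorem converts the closed line integral into a double integral over the enclosed region D:

    ∮_C P dx + Q dy = ∬_D (∂Q/∂x - ∂P/∂y) dA.

Here P = -25y^5, Q = 0, so

    ∂Q/∂x = 0,    ∂P/∂y = -125y^4,
    ∂Q/∂x - ∂P/∂y = 125y^4.

D is the region x^2 + y^2 ≤ 36. Evaluating the double integral:

In polar coordinates (x = r cos θ, y = r sin θ, dA = r dr dθ) the integrand becomes 125r^4sin(θ)^4, so

    ∬_D (125y^4) dA = ∫_0^{2π} ∫_0^{6} (125r^4sin(θ)^4) · r dr dθ.

Inner (r from 0 to 6): 972000sin(θ)^4.
Outer (θ from 0 to 2π): 729000π.

Therefore ∮_C P dx + Q dy = 729000π.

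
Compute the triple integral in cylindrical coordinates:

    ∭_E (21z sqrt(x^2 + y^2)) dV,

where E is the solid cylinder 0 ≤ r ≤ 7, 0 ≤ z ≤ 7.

In cylindrical coordinates, x = r cos(θ), y = r sin(θ), z = z, and dV = r dr dθ dz.

The integrand becomes 21r z, so

    ∭_E (21z sqrt(x^2 + y^2)) dV = ∫_{0}^{2π} ∫_{0}^{7} ∫_{0}^{7} (21r z) · r dz dr dθ.

Inner (z): 1029r^2/2.
Middle (r from 0 to 7): 117649/2.
Outer (θ): 117649π.

Therefore the triple integral equals 117649π.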